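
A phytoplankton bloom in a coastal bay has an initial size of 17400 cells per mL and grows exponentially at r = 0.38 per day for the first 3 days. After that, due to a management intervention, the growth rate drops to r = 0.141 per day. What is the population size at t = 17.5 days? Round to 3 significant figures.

420000 cells per mL

Phase 1: N(3) = 17400·e^(0.38×3) = 17400·e^1.14 = 54405.8.
Phase 2 runs for 17.5 − 3 = 14.5 days at r = 0.141.
N(17.5) = 54405.8·e^(0.141×14.5) = 54405.8·e^2.044 = 420301.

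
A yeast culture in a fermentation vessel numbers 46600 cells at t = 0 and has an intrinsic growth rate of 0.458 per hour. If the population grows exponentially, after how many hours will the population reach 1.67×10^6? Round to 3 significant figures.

Set N₀·e^(rt) = 1.67×10^6: e^(0.458·t) = 1.67×10^6/46600 = 35.837.
0.458·t = ln(35.837) = 3.579, so t = 3.579/0.458 = 7.8144.

7.81 hours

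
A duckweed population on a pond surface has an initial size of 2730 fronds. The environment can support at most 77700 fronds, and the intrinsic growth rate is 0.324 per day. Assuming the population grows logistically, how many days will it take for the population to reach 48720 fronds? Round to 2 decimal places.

A = (K − N₀)/N₀ = (77700 − 2730)/2730 = 27.462.
Solve 77700/(1 + 27.462·e^(−0.324t)) = 48720: 1 + 27.462·e^(−0.324t) = 1.5948, so e^(−0.324t) = 0.0216604.
−0.324·t = ln(0.0216604) = -3.8323, so t = 3.8323/0.324 = 11.828.

11.83 days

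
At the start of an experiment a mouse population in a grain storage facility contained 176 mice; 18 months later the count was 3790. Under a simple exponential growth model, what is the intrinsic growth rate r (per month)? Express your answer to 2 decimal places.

0.17 per month

From N(t) = N₀·e^(rt): e^(r·18) = 3790/176 = 21.534.
r·18 = ln(21.534) = 3.0696, so r = 3.0696/18 = 0.17054.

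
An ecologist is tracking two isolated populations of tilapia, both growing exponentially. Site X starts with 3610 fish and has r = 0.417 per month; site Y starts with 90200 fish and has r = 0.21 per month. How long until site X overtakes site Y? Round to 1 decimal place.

15.5 months

Set 3610·e^(0.417t) = 90200·e^(0.21t).
e^((0.417 − 0.21)t) = 90200/3610 → e^(0.207·t) = 24.986.
0.207·t = ln(24.986) = 3.2183, so t = 3.2183/0.207 = 15.547.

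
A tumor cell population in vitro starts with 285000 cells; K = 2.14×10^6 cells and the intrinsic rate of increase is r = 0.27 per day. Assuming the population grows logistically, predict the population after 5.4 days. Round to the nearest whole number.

A = (K − N₀)/N₀ = (2.14×10^6 − 285000)/285000 = 6.5088.
N(t) = K/(1 + A·e^(−rt)) = 2.14×10^6/(1 + 6.5088×e^(−0.27×5.4)).
e^(−1.458) = 0.2327; denominator = 1 + 6.5088×0.2327 = 2.5146.
N = 2.14×10^6/2.5146 = 851030.

851030 cells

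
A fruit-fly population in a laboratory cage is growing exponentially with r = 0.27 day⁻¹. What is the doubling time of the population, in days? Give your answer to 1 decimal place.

2.6 days

Doubling time t_d = ln(2)/r = 0.6931/0.27 = 2.5672.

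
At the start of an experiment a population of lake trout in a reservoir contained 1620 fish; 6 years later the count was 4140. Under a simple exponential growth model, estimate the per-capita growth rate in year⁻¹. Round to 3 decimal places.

0.156 per year

From N(t) = N₀·e^(rt): e^(r·6) = 4140/1620 = 2.5556.
r·6 = ln(2.5556) = 0.93827, so r = 0.93827/6 = 0.15638.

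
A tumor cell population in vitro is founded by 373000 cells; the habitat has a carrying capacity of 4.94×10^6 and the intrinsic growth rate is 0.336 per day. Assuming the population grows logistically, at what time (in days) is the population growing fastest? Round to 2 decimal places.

Logistic growth is fastest at N = K/2 = 2.47×10^6.
A = (K − N₀)/N₀ = 12.244. Set K/(1 + A·e^(−rt)) = K/2 → A·e^(−rt) = 1.
e^(−0.336t) = 1/12.244 = 0.0816729, so t = ln(12.244)/0.336 = 2.505/0.336 = 7.4555.

7.46 days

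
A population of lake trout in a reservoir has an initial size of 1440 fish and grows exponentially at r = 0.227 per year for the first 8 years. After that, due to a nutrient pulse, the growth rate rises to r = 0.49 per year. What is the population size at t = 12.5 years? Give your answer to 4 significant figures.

Phase 1: N(8) = 1440·e^(0.227×8) = 1440·e^1.816 = 8852.
Phase 2 runs for 12.5 − 8 = 4.5 years at r = 0.49.
N(12.5) = 8852·e^(0.49×4.5) = 8852·e^2.205 = 80289.8.

80290 fish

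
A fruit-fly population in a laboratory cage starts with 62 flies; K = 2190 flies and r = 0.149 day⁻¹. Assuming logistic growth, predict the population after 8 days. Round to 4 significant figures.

A = (K − N₀)/N₀ = (2190 − 62)/62 = 34.323.
N(t) = K/(1 + A·e^(−rt)) = 2190/(1 + 34.323×e^(−0.149×8)).
e^(−1.192) = 0.30361; denominator = 1 + 34.323×0.30361 = 11.421.
N = 2190/11.421 = 191.755.

191.8 flies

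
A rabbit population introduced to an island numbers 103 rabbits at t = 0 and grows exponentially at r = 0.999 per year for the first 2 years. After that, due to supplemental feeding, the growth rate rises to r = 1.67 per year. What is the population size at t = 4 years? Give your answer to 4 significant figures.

Phase 1: N(2) = 103·e^(0.999×2) = 103·e^1.998 = 759.552.
Phase 2 runs for 4 − 2 = 2 years at r = 1.67.
N(4) = 759.552·e^(1.67×2) = 759.552·e^3.34 = 21433.9.

21430 rabbits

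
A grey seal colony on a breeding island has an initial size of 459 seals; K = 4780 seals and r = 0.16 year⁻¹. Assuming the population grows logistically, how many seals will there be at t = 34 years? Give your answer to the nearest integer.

A = (K − N₀)/N₀ = (4780 − 459)/459 = 9.4139.
N(t) = K/(1 + A·e^(−rt)) = 4780/(1 + 9.4139×e^(−0.16×34)).
e^(−5.44) = 0.0043395; denominator = 1 + 9.4139×0.0043395 = 1.0409.
N = 4780/1.0409 = 4592.39.

4592 seals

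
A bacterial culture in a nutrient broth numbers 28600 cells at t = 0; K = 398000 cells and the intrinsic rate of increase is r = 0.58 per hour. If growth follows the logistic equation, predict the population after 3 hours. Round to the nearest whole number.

A = (K − N₀)/N₀ = (398000 − 28600)/28600 = 12.916.
N(t) = K/(1 + A·e^(−rt)) = 398000/(1 + 12.916×e^(−0.58×3)).
e^(−1.74) = 0.17552; denominator = 1 + 12.916×0.17552 = 3.267.
N = 398000/3.267 = 121823.

121823 cells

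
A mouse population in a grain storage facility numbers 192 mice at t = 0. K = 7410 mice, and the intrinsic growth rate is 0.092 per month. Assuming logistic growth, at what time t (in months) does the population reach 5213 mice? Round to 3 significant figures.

A = (K − N₀)/N₀ = (7410 − 192)/192 = 37.594.
Solve 7410/(1 + 37.594·e^(−0.092t)) = 5213: 1 + 37.594·e^(−0.092t) = 1.4214, so e^(−0.092t) = 0.0112105.
−0.092·t = ln(0.0112105) = -4.4909, so t = 4.4909/0.092 = 48.814.

48.8 months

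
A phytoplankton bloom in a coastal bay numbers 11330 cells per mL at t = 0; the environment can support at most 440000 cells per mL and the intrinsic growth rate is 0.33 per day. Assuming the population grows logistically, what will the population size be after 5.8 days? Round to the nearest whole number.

66867 cells per mL

A = (K − N₀)/N₀ = (440000 − 11330)/11330 = 37.835.
N(t) = K/(1 + A·e^(−rt)) = 440000/(1 + 37.835×e^(−0.33×5.8)).
e^(−1.914) = 0.14749; denominator = 1 + 37.835×0.14749 = 6.5802.
N = 440000/6.5802 = 66866.8.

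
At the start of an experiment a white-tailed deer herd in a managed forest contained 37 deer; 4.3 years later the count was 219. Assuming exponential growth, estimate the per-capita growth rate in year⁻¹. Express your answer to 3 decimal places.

0.414 per year

From N(t) = N₀·e^(rt): e^(r·4.3) = 219/37 = 5.9189.
r·4.3 = ln(5.9189) = 1.7782, so r = 1.7782/4.3 = 0.41352.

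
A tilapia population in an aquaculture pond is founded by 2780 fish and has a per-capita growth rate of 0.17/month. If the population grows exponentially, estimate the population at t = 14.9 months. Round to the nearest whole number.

35004 fish

N(t) = N₀·e^(rt) = 2780 × e^(0.17×14.9) = 2780 × e^2.533.
e^2.533 ≈ 12.591, so N ≈ 2780 × 12.591 = 35003.6.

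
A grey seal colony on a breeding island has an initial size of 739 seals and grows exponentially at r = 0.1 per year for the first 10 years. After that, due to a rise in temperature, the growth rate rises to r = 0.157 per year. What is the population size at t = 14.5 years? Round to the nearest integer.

Phase 1: N(10) = 739·e^(0.1×10) = 739·e^1 = 2008.81.
Phase 2 runs for 14.5 − 10 = 4.5 years at r = 0.157.
N(14.5) = 2008.81·e^(0.157×4.5) = 2008.81·e^0.7065 = 4071.63.

4072 seals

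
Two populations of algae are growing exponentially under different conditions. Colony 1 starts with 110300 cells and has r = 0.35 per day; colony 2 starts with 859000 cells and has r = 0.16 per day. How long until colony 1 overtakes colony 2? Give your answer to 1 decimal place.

Set 110300·e^(0.35t) = 859000·e^(0.16t).
e^((0.35 − 0.16)t) = 859000/110300 → e^(0.19·t) = 7.7879.
0.19·t = ln(7.7879) = 2.0526, so t = 2.0526/0.19 = 10.803.

10.8 days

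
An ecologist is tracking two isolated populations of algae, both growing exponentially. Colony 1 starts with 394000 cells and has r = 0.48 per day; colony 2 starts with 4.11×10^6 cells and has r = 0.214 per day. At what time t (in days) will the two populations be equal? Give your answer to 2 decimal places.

8.82 days

Set 394000·e^(0.48t) = 4.11×10^6·e^(0.214t).
e^((0.48 − 0.214)t) = 4.11×10^6/394000 → e^(0.266·t) = 10.431.
0.266·t = ln(10.431) = 2.3448, so t = 2.3448/0.266 = 8.8151.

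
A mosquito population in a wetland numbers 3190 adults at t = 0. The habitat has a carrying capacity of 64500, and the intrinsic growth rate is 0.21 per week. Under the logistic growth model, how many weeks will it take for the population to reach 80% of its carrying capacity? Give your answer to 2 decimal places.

A = (K − N₀)/N₀ = (64500 − 3190)/3190 = 19.219.
Solve 64500/(1 + 19.219·e^(−0.21t)) = 51600: 1 + 19.219·e^(−0.21t) = 1.25, so e^(−0.21t) = 0.0130077.
−0.21·t = ln(0.0130077) = -4.3422, so t = 4.3422/0.21 = 20.677.

20.68 weeks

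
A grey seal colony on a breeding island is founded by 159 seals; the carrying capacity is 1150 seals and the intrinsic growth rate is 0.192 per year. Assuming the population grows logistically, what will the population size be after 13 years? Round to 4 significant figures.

A = (K − N₀)/N₀ = (1150 − 159)/159 = 6.2327.
N(t) = K/(1 + A·e^(−rt)) = 1150/(1 + 6.2327×e^(−0.192×13)).
e^(−2.496) = 0.082414; denominator = 1 + 6.2327×0.082414 = 1.5137.
N = 1150/1.5137 = 759.747.

759.7 seals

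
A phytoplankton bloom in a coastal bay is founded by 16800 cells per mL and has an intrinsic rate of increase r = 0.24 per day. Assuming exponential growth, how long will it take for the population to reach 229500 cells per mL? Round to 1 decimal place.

10.9 days

Set N₀·e^(rt) = 229500: e^(0.24·t) = 229500/16800 = 13.661.
0.24·t = ln(13.661) = 2.6145, so t = 2.6145/0.24 = 10.894.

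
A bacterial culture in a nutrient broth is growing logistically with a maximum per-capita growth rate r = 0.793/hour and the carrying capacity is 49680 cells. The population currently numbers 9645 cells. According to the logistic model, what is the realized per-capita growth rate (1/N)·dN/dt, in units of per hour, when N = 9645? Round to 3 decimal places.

0.639 per hour

(1/N)·dN/dt = r(1 − N/K) = 0.793 × (1 − 9645/49680).
= 0.793 × 0.80586 = 0.63904.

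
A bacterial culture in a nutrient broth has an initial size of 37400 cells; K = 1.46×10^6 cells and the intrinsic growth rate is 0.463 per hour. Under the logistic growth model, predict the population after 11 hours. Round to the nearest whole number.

1183592 cells

A = (K − N₀)/N₀ = (1.46×10^6 − 37400)/37400 = 38.037.
N(t) = K/(1 + A·e^(−rt)) = 1.46×10^6/(1 + 38.037×e^(−0.463×11)).
e^(−5.093) = 0.0061396; denominator = 1 + 38.037×0.0061396 = 1.2335.
N = 1.46×10^6/1.2335 = 1.183592×10^6.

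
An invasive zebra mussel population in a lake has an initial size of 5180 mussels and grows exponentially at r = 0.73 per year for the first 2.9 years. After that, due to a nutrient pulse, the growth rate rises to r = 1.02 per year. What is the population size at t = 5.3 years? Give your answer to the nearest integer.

497604 mussels

Phase 1: N(2.9) = 5180·e^(0.73×2.9) = 5180·e^2.117 = 43026.
Phase 2 runs for 5.3 − 2.9 = 2.4 years at r = 1.02.
N(5.3) = 43026·e^(1.02×2.4) = 43026·e^2.448 = 497604.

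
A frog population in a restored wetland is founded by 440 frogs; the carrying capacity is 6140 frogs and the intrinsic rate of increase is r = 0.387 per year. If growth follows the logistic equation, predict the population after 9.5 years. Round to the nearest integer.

4624 frogs

A = (K − N₀)/N₀ = (6140 − 440)/440 = 12.955.
N(t) = K/(1 + A·e^(−rt)) = 6140/(1 + 12.955×e^(−0.387×9.5)).
e^(−3.676) = 0.025311; denominator = 1 + 12.955×0.025311 = 1.3279.
N = 6140/1.3279 = 4623.85.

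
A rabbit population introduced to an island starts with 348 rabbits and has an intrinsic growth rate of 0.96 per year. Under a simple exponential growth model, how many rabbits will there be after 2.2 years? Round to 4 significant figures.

2876 rabbits

N(t) = N₀·e^(rt) = 348 × e^(0.96×2.2) = 348 × e^2.112.
e^2.112 ≈ 8.2648, so N ≈ 348 × 8.2648 = 2876.13.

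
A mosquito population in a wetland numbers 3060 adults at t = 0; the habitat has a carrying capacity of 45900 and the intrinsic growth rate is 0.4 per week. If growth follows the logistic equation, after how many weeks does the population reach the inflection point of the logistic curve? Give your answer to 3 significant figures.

Logistic growth is fastest at N = K/2 = 22950.
A = (K − N₀)/N₀ = 14. Set K/(1 + A·e^(−rt)) = K/2 → A·e^(−rt) = 1.
e^(−0.4t) = 1/14 = 0.0714286, so t = ln(14)/0.4 = 2.6391/0.4 = 6.5976.

6.60 weeks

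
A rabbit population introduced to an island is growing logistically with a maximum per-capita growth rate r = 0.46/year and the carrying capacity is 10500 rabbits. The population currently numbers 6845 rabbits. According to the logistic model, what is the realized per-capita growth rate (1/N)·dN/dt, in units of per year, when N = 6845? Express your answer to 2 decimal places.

0.16 per year

(1/N)·dN/dt = r(1 − N/K) = 0.46 × (1 − 6845/10500).
= 0.46 × 0.3481 = 0.16012.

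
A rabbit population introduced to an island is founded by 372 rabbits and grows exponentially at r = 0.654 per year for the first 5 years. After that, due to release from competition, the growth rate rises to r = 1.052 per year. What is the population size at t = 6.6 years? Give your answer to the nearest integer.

Phase 1: N(5) = 372·e^(0.654×5) = 372·e^3.27 = 9787.82.
Phase 2 runs for 6.6 − 5 = 1.6 years at r = 1.052.
N(6.6) = 9787.82·e^(1.052×1.6) = 9787.82·e^1.683 = 52685.4.

52685 rabbits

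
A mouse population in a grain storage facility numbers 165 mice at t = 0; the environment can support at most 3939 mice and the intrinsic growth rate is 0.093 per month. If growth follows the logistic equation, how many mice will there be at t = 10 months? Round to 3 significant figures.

A = (K − N₀)/N₀ = (3939 − 165)/165 = 22.873.
N(t) = K/(1 + A·e^(−rt)) = 3939/(1 + 22.873×e^(−0.093×10)).
e^(−0.93) = 0.39455; denominator = 1 + 22.873×0.39455 = 10.025.
N = 3939/10.025 = 392.937.

393 mice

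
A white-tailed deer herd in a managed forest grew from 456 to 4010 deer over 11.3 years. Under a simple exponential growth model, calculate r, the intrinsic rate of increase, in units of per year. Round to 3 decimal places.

From N(t) = N₀·e^(rt): e^(r·11.3) = 4010/456 = 8.7939.
r·11.3 = ln(8.7939) = 2.1741, so r = 2.1741/11.3 = 0.19239.

0.192 per year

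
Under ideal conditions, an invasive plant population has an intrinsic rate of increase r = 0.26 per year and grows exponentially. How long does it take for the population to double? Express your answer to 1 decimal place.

Doubling time t_d = ln(2)/r = 0.6931/0.26 = 2.666.

2.7 years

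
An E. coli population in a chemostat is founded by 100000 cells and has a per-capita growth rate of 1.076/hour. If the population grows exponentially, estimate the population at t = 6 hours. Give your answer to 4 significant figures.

N(t) = N₀·e^(rt) = 100000 × e^(1.076×6) = 100000 × e^6.456.
e^6.456 ≈ 636.51, so N ≈ 100000 × 636.51 = 6.365099×10^7.

63650000 cells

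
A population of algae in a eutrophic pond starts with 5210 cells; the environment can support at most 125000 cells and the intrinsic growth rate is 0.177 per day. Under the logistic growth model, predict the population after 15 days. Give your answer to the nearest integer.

47777 cells

A = (K − N₀)/N₀ = (125000 − 5210)/5210 = 22.992.
N(t) = K/(1 + A·e^(−rt)) = 125000/(1 + 22.992×e^(−0.177×15)).
e^(−2.655) = 0.070299; denominator = 1 + 22.992×0.070299 = 2.6163.
N = 125000/2.6163 = 47776.8.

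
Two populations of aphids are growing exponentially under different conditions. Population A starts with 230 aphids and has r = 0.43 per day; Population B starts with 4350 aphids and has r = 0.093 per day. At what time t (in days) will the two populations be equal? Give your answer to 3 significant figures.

Set 230·e^(0.43t) = 4350·e^(0.093t).
e^((0.43 − 0.093)t) = 4350/230 → e^(0.337·t) = 18.913.
0.337·t = ln(18.913) = 2.9399, so t = 2.9399/0.337 = 8.7236.

8.72 days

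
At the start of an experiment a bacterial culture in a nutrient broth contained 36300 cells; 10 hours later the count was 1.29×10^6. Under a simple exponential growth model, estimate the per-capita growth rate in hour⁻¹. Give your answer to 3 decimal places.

0.357 per hour

From N(t) = N₀·e^(rt): e^(r·10) = 1.29×10^6/36300 = 35.537.
r·10 = ln(35.537) = 3.5706, so r = 3.5706/10 = 0.35706.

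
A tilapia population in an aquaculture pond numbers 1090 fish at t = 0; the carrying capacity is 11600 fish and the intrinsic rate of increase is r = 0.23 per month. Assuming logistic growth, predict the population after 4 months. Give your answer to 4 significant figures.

2395 fish

A = (K − N₀)/N₀ = (11600 − 1090)/1090 = 9.6422.
N(t) = K/(1 + A·e^(−rt)) = 11600/(1 + 9.6422×e^(−0.23×4)).
e^(−0.92) = 0.39852; denominator = 1 + 9.6422×0.39852 = 4.8426.
N = 11600/4.8426 = 2395.41.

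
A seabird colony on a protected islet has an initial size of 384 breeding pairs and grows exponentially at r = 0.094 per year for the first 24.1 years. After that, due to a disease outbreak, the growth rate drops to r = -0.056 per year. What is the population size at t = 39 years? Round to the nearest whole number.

Phase 1: N(24.1) = 384·e^(0.094×24.1) = 384·e^2.265 = 3699.83.
Phase 2 runs for 39 − 24.1 = 14.9 years at r = -0.056.
N(39) = 3699.83·e^(-0.056×14.9) = 3699.83·e^-0.8344 = 1606.23.

1606 breeding pairs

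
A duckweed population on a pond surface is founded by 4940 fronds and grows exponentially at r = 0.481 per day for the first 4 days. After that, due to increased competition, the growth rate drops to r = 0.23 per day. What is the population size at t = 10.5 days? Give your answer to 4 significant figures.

Phase 1: N(4) = 4940·e^(0.481×4) = 4940·e^1.924 = 33830.6.
Phase 2 runs for 10.5 − 4 = 6.5 days at r = 0.23.
N(10.5) = 33830.6·e^(0.23×6.5) = 33830.6·e^1.495 = 150862.

150900 fronds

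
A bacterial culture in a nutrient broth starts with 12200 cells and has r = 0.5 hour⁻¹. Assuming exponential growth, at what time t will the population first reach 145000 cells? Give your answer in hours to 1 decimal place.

5.0 hours

Set N₀·e^(rt) = 145000: e^(0.5·t) = 145000/12200 = 11.885.
0.5·t = ln(11.885) = 2.4753, so t = 2.4753/0.5 = 4.9506.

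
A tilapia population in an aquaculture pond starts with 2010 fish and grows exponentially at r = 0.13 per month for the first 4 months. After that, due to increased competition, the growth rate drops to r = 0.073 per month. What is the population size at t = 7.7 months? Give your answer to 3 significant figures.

4430 fish

Phase 1: N(4) = 2010·e^(0.13×4) = 2010·e^0.52 = 3380.88.
Phase 2 runs for 7.7 − 4 = 3.7 months at r = 0.073.
N(7.7) = 3380.88·e^(0.073×3.7) = 3380.88·e^0.2701 = 4429.27.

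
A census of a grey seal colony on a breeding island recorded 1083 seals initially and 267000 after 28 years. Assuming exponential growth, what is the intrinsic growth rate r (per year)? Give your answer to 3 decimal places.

From N(t) = N₀·e^(rt): e^(r·28) = 267000/1083 = 246.54.
r·28 = ln(246.54) = 5.5075, so r = 5.5075/28 = 0.1967.

0.197 per year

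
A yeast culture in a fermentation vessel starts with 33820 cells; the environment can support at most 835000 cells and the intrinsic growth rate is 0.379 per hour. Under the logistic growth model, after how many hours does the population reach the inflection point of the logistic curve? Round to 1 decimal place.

8.4 hours

Logistic growth is fastest at N = K/2 = 417500.
A = (K − N₀)/N₀ = 23.69. Set K/(1 + A·e^(−rt)) = K/2 → A·e^(−rt) = 1.
e^(−0.379t) = 1/23.69 = 0.0422127, so t = ln(23.69)/0.379 = 3.165/0.379 = 8.351.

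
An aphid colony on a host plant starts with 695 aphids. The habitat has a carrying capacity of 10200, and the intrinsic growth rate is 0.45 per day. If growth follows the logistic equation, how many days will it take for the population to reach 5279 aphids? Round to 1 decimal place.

6.0 days

A = (K − N₀)/N₀ = (10200 − 695)/695 = 13.676.
Solve 10200/(1 + 13.676·e^(−0.45t)) = 5279: 1 + 13.676·e^(−0.45t) = 1.9322, so e^(−0.45t) = 0.0681608.
−0.45·t = ln(0.0681608) = -2.6859, so t = 2.6859/0.45 = 5.9686.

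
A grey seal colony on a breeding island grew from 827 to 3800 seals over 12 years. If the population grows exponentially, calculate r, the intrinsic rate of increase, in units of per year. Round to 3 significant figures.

0.127 per year

From N(t) = N₀·e^(rt): e^(r·12) = 3800/827 = 4.5949.
r·12 = ln(4.5949) = 1.525, so r = 1.525/12 = 0.12708.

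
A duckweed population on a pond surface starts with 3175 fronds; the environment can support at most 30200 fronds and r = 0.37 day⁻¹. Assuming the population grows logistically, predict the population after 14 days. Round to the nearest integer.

A = (K − N₀)/N₀ = (30200 − 3175)/3175 = 8.5118.
N(t) = K/(1 + A·e^(−rt)) = 30200/(1 + 8.5118×e^(−0.37×14)).
e^(−5.18) = 0.005628; denominator = 1 + 8.5118×0.005628 = 1.0479.
N = 30200/1.0479 = 28819.4.

28819 fronds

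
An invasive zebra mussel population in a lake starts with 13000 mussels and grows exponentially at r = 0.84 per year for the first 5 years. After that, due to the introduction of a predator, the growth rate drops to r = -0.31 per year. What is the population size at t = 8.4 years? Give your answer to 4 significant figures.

302200 mussels

Phase 1: N(5) = 13000·e^(0.84×5) = 13000·e^4.2 = 866922.
Phase 2 runs for 8.4 − 5 = 3.4 years at r = -0.31.
N(8.4) = 866922·e^(-0.31×3.4) = 866922·e^-1.054 = 302158.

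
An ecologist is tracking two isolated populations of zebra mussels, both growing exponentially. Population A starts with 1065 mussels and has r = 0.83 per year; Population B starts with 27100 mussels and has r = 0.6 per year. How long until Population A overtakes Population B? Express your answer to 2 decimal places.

14.07 years

Set 1065·e^(0.83t) = 27100·e^(0.6t).
e^((0.83 − 0.6)t) = 27100/1065 → e^(0.23·t) = 25.446.
0.23·t = ln(25.446) = 3.2366, so t = 3.2366/0.23 = 14.072.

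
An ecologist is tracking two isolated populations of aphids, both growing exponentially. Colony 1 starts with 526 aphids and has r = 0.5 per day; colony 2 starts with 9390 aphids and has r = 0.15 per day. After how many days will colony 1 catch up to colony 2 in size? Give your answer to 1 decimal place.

8.2 days

Set 526·e^(0.5t) = 9390·e^(0.15t).
e^((0.5 − 0.15)t) = 9390/526 → e^(0.35·t) = 17.852.
0.35·t = ln(17.852) = 2.8821, so t = 2.8821/0.35 = 8.2346.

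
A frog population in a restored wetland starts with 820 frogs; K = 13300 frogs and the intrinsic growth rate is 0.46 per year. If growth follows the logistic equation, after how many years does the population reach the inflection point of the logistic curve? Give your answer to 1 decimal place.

Logistic growth is fastest at N = K/2 = 6650.
A = (K − N₀)/N₀ = 15.22. Set K/(1 + A·e^(−rt)) = K/2 → A·e^(−rt) = 1.
e^(−0.46t) = 1/15.22 = 0.0657051, so t = ln(15.22)/0.46 = 2.7226/0.46 = 5.9186.

5.9 years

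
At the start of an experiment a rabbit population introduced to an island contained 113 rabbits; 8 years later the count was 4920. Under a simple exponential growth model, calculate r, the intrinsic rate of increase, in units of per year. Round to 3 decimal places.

0.472 per year

From N(t) = N₀·e^(rt): e^(r·8) = 4920/113 = 43.54.
r·8 = ln(43.54) = 3.7737, so r = 3.7737/8 = 0.47171.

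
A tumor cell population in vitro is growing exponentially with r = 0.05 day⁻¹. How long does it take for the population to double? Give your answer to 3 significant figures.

Doubling time t_d = ln(2)/r = 0.6931/0.05 = 13.863.

13.9 days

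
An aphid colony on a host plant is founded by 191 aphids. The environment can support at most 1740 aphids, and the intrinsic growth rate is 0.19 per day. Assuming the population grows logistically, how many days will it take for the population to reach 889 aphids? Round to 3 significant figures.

A = (K − N₀)/N₀ = (1740 − 191)/191 = 8.1099.
Solve 1740/(1 + 8.1099·e^(−0.19t)) = 889: 1 + 8.1099·e^(−0.19t) = 1.9573, so e^(−0.19t) = 0.118035.
−0.19·t = ln(0.118035) = -2.1368, so t = 2.1368/0.19 = 11.246.

11.2 days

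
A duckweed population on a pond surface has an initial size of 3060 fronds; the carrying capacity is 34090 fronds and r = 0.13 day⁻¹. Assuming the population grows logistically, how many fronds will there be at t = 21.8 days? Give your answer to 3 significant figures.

A = (K − N₀)/N₀ = (34090 − 3060)/3060 = 10.141.
N(t) = K/(1 + A·e^(−rt)) = 34090/(1 + 10.141×e^(−0.13×21.8)).
e^(−2.834) = 0.058777; denominator = 1 + 10.141×0.058777 = 1.596.
N = 34090/1.596 = 21359.2.

21400 fronds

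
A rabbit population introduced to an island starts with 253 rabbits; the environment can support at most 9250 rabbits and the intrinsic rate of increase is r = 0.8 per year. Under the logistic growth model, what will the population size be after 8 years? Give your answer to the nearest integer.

A = (K − N₀)/N₀ = (9250 − 253)/253 = 35.561.
N(t) = K/(1 + A·e^(−rt)) = 9250/(1 + 35.561×e^(−0.8×8)).
e^(−6.4) = 0.0016616; denominator = 1 + 35.561×0.0016616 = 1.0591.
N = 9250/1.0591 = 8733.94.

8734 rabbits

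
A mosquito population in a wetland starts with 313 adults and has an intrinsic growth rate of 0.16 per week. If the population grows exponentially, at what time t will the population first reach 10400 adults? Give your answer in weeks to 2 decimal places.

21.90 weeks

Set N₀·e^(rt) = 10400: e^(0.16·t) = 10400/313 = 33.227.
0.16·t = ln(33.227) = 3.5034, so t = 3.5034/0.16 = 21.896.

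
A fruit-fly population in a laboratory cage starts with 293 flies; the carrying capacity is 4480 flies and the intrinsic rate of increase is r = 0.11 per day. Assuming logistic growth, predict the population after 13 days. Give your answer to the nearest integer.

A = (K − N₀)/N₀ = (4480 − 293)/293 = 14.29.
N(t) = K/(1 + A·e^(−rt)) = 4480/(1 + 14.29×e^(−0.11×13)).
e^(−1.43) = 0.23931; denominator = 1 + 14.29×0.23931 = 4.4197.
N = 4480/4.4197 = 1013.63.

1014 flies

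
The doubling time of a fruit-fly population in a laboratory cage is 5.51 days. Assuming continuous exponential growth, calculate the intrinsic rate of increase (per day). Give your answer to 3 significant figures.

r = ln(2)/t_d = 0.6931/5.51 = 0.1258.

0.126 per day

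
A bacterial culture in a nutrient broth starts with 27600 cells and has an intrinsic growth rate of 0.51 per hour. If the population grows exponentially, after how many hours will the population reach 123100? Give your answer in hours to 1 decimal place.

2.9 hours

Set N₀·e^(rt) = 123100: e^(0.51·t) = 123100/27600 = 4.4601.
0.51·t = ln(4.4601) = 1.4952, so t = 1.4952/0.51 = 2.9317.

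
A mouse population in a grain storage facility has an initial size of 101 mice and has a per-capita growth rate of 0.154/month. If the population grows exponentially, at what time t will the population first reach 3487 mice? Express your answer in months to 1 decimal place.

Set N₀·e^(rt) = 3487: e^(0.154·t) = 3487/101 = 34.525.
0.154·t = ln(34.525) = 3.5417, so t = 3.5417/0.154 = 22.998.

23.0 months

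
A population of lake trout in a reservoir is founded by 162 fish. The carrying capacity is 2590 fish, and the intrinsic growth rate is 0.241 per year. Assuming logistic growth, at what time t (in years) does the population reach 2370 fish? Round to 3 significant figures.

21.1 years

A = (K − N₀)/N₀ = (2590 − 162)/162 = 14.988.
Solve 2590/(1 + 14.988·e^(−0.241t)) = 2370: 1 + 14.988·e^(−0.241t) = 1.0928, so e^(−0.241t) = 0.00619356.
−0.241·t = ln(0.00619356) = -5.0842, so t = 5.0842/0.241 = 21.096.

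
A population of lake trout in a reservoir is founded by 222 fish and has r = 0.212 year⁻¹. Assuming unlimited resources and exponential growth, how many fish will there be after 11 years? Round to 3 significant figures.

2290 fish

N(t) = N₀·e^(rt) = 222 × e^(0.212×11) = 222 × e^2.332.
e^2.332 ≈ 10.299, so N ≈ 222 × 10.299 = 2286.27.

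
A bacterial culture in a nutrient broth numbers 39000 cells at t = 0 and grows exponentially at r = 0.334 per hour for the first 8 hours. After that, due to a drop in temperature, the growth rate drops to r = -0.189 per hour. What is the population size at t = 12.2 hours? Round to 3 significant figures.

Phase 1: N(8) = 39000·e^(0.334×8) = 39000·e^2.672 = 564286.
Phase 2 runs for 12.2 − 8 = 4.2 hours at r = -0.189.
N(12.2) = 564286·e^(-0.189×4.2) = 564286·e^-0.7938 = 255127.

255000 cells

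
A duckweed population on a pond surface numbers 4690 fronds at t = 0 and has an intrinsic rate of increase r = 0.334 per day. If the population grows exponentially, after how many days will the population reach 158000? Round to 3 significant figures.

10.5 days

Set N₀·e^(rt) = 158000: e^(0.334·t) = 158000/4690 = 33.689.
0.334·t = ln(33.689) = 3.5172, so t = 3.5172/0.334 = 10.53.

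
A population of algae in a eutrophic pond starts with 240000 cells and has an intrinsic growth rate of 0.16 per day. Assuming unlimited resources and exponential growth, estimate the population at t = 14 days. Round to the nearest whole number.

N(t) = N₀·e^(rt) = 240000 × e^(0.16×14) = 240000 × e^2.24.
e^2.24 ≈ 9.3933, so N ≈ 240000 × 9.3933 = 2.2544×10^6.

2254400 cells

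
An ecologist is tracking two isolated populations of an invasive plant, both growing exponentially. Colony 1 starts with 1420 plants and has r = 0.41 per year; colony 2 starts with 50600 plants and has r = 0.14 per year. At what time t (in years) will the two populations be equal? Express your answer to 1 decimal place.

Set 1420·e^(0.41t) = 50600·e^(0.14t).
e^((0.41 − 0.14)t) = 50600/1420 → e^(0.27·t) = 35.634.
0.27·t = ln(35.634) = 3.5733, so t = 3.5733/0.27 = 13.234.

13.2 years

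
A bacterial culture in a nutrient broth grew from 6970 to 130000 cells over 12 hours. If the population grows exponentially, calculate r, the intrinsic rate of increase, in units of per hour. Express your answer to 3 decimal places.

0.244 per hour

From N(t) = N₀·e^(rt): e^(r·12) = 130000/6970 = 18.651.
r·12 = ln(18.651) = 2.9259, so r = 2.9259/12 = 0.24383.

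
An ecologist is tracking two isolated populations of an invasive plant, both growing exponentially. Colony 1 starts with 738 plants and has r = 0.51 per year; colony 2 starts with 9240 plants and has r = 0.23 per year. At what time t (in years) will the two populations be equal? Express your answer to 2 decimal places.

Set 738·e^(0.51t) = 9240·e^(0.23t).
e^((0.51 − 0.23)t) = 9240/738 → e^(0.28·t) = 12.52.
0.28·t = ln(12.52) = 2.5274, so t = 2.5274/0.28 = 9.0263.

9.03 years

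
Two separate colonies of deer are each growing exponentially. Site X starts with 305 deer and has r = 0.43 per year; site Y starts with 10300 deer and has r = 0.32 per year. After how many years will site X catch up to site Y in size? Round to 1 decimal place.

Set 305·e^(0.43t) = 10300·e^(0.32t).
e^((0.43 − 0.32)t) = 10300/305 → e^(0.11·t) = 33.77.
0.11·t = ln(33.77) = 3.5196, so t = 3.5196/0.11 = 31.996.

32.0 years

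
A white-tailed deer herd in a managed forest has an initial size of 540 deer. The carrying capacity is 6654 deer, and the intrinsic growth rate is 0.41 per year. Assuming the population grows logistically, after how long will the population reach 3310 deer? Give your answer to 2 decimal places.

5.89 years

A = (K − N₀)/N₀ = (6654 − 540)/540 = 11.322.
Solve 6654/(1 + 11.322·e^(−0.41t)) = 3310: 1 + 11.322·e^(−0.41t) = 2.0103, so e^(−0.41t) = 0.0892291.
−0.41·t = ln(0.0892291) = -2.4165, so t = 2.4165/0.41 = 5.894.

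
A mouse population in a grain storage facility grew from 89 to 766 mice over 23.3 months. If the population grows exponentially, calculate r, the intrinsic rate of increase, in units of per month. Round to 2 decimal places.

0.09 per month

From N(t) = N₀·e^(rt): e^(r·23.3) = 766/89 = 8.6067.
r·23.3 = ln(8.6067) = 2.1525, so r = 2.1525/23.3 = 0.092384.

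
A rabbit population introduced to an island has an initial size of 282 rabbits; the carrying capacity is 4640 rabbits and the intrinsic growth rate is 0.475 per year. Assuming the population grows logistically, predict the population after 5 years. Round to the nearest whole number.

1904 rabbits

A = (K − N₀)/N₀ = (4640 − 282)/282 = 15.454.
N(t) = K/(1 + A·e^(−rt)) = 4640/(1 + 15.454×e^(−0.475×5)).
e^(−2.375) = 0.093014; denominator = 1 + 15.454×0.093014 = 2.4374.
N = 4640/2.4374 = 1903.64.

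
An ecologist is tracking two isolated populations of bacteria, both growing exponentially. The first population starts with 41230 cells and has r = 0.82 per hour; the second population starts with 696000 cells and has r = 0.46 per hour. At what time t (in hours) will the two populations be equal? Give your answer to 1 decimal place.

7.9 hours

Set 41230·e^(0.82t) = 696000·e^(0.46t).
e^((0.82 − 0.46)t) = 696000/41230 → e^(0.36·t) = 16.881.
0.36·t = ln(16.881) = 2.8262, so t = 2.8262/0.36 = 7.8505.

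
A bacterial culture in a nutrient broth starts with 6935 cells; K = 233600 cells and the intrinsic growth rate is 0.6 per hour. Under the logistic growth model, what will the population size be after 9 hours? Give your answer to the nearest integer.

A = (K − N₀)/N₀ = (233600 − 6935)/6935 = 32.684.
N(t) = K/(1 + A·e^(−rt)) = 233600/(1 + 32.684×e^(−0.6×9)).
e^(−5.4) = 0.0045166; denominator = 1 + 32.684×0.0045166 = 1.1476.
N = 233600/1.1476 = 203552.

203552 cells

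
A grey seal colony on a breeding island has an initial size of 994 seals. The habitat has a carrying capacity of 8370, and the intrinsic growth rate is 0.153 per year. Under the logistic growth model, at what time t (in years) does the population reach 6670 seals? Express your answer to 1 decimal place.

22.0 years

A = (K − N₀)/N₀ = (8370 − 994)/994 = 7.4205.
Solve 8370/(1 + 7.4205·e^(−0.153t)) = 6670: 1 + 7.4205·e^(−0.153t) = 1.2549, so e^(−0.153t) = 0.034347.
−0.153·t = ln(0.034347) = -3.3712, so t = 3.3712/0.153 = 22.034.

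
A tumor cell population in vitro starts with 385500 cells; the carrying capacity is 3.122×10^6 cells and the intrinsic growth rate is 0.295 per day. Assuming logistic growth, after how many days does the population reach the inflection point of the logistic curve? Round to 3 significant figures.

Logistic growth is fastest at N = K/2 = 1.561×10^6.
A = (K − N₀)/N₀ = 7.0986. Set K/(1 + A·e^(−rt)) = K/2 → A·e^(−rt) = 1.
e^(−0.295t) = 1/7.0986 = 0.140873, so t = ln(7.0986)/0.295 = 1.9599/0.295 = 6.6437.

6.64 days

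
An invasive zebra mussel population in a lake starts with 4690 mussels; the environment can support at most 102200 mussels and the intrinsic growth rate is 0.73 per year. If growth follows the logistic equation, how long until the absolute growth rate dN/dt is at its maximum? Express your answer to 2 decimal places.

Logistic growth is fastest at N = K/2 = 51100.
A = (K − N₀)/N₀ = 20.791. Set K/(1 + A·e^(−rt)) = K/2 → A·e^(−rt) = 1.
e^(−0.73t) = 1/20.791 = 0.0480976, so t = ln(20.791)/0.73 = 3.0345/0.73 = 4.1569.

4.16 years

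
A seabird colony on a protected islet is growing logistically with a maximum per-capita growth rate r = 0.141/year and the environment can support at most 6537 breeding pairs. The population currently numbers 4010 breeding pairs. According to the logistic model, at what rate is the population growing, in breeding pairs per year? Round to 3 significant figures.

219 breeding pairs per year

dN/dt = rN(1 − N/K) = 0.141 × 4010 × (1 − 4010/6537).
1 − 4010/6537 = 0.38657; dN/dt = 0.141 × 4010 × 0.38657 = 218.57.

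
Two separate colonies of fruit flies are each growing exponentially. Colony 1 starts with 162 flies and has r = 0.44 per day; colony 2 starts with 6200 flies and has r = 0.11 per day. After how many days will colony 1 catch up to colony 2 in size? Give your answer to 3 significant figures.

11.0 days

Set 162·e^(0.44t) = 6200·e^(0.11t).
e^((0.44 − 0.11)t) = 6200/162 → e^(0.33·t) = 38.272.
0.33·t = ln(38.272) = 3.6447, so t = 3.6447/0.33 = 11.045.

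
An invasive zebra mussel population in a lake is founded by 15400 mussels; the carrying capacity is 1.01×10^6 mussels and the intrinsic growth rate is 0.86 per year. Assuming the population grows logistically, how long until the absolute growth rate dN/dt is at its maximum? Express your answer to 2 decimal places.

4.85 years

Logistic growth is fastest at N = K/2 = 505000.
A = (K − N₀)/N₀ = 64.584. Set K/(1 + A·e^(−rt)) = K/2 → A·e^(−rt) = 1.
e^(−0.86t) = 1/64.584 = 0.0154836, so t = ln(64.584)/0.86 = 4.168/0.86 = 4.8465.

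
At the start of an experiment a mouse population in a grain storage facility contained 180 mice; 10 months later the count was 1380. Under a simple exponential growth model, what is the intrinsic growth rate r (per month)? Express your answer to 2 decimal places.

From N(t) = N₀·e^(rt): e^(r·10) = 1380/180 = 7.6667.
r·10 = ln(7.6667) = 2.0369, so r = 2.0369/10 = 0.20369.

0.20 per month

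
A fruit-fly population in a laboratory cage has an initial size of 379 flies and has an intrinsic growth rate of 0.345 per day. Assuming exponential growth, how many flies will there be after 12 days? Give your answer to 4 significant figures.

N(t) = N₀·e^(rt) = 379 × e^(0.345×12) = 379 × e^4.14.
e^4.14 ≈ 62.803, so N ≈ 379 × 62.803 = 23802.3.

23800 flies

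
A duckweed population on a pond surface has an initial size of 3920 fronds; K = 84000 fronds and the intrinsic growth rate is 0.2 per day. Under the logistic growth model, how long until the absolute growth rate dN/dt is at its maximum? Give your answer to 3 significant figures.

15.1 days

Logistic growth is fastest at N = K/2 = 42000.
A = (K − N₀)/N₀ = 20.429. Set K/(1 + A·e^(−rt)) = K/2 → A·e^(−rt) = 1.
e^(−0.2t) = 1/20.429 = 0.048951, so t = ln(20.429)/0.2 = 3.0169/0.2 = 15.085.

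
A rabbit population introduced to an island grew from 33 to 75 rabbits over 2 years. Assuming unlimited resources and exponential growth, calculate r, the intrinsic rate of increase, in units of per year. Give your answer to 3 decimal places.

0.410 per year

From N(t) = N₀·e^(rt): e^(r·2) = 75/33 = 2.2727.
r·2 = ln(2.2727) = 0.82098, so r = 0.82098/2 = 0.41049.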